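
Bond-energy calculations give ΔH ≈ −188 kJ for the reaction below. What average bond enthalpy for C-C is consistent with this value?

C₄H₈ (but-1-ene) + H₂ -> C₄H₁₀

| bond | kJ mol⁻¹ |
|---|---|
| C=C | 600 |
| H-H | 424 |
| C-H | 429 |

D(C-C) ≈ 354 kJ/mol

Let D be the C-C bond energy.
Σ(broken) = 2×D + 8×429 + 1×600 + 1×424 = 4456 + 2D
Σ(formed) = 3×D + 10×429 = 4290 + 3D
ΔH = Σ(broken) − Σ(formed) = (4456 + 2D) − (4290 + 3D) = +166 − D
Setting this equal to −188 kJ gives D = 354 kJ/mol.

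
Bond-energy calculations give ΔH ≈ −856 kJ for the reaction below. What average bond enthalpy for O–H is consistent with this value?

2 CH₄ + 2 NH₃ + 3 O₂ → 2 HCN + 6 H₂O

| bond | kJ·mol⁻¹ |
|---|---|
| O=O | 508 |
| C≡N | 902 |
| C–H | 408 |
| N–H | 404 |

D(O–H) ≈ 454 kJ/mol

Let D be the O–H bond energy.
Σ(broken) = 8×408 + 6×404 + 3×508 = 7212
Σ(formed) = 2×902 + 2×408 + 12×D = 2620 + 12D
ΔH = Σ(broken) − Σ(formed) = (7212) − (2620 + 12D) = +4592 − 12D
Setting this equal to −856 kJ gives 12D = 5448, so D = 454 kJ/mol.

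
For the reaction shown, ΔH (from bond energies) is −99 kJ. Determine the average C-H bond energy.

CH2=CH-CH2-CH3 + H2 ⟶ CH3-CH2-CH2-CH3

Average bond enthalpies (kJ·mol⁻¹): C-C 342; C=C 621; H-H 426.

D(C-H) ≈ 402 kJ/mol

Let D be the C-H bond energy.
Σ(broken) = 2×342 + 8×D + 1×621 + 1×426 = 1731 + 8D
Σ(formed) = 3×342 + 10×D = 1026 + 10D
ΔH = Σ(broken) − Σ(formed) = (1731 + 8D) − (1026 + 10D) = +705 − 2D
Setting this equal to −99 kJ gives 2D = 804, so D = 402 kJ/mol.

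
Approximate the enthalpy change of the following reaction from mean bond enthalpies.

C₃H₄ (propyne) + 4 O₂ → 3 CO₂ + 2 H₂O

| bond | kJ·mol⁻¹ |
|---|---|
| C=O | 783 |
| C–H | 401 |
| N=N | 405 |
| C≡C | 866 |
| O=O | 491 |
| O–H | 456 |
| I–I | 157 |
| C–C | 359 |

Bonds broken (reactants):
  C≡C: 1 × 866 = 866
  C–C: 1 × 359 = 359
  C–H: 4 × 401 = 1604
  O=O: 4 × 491 = 1964
  Σ(broken) = 4793 kJ
Bonds formed (products):
  C=O: 6 × 783 = 4698
  O–H: 4 × 456 = 1824
  Σ(formed) = 6522 kJ
ΔH = Σ(broken) − Σ(formed) = 4793 − 6522 = −1729 kJ

ΔH ≈ −1729 kJ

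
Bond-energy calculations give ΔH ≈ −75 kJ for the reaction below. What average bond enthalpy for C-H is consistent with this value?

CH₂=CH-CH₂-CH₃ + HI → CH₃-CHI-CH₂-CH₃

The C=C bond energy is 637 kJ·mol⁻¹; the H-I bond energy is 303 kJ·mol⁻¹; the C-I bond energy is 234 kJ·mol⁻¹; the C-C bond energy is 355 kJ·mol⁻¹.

Let D be the C-H bond energy.
Σ(broken) = 2×355 + 8×D + 1×637 + 1×303 = 1650 + 8D
Σ(formed) = 3×355 + 9×D + 1×234 = 1299 + 9D
ΔH = Σ(broken) − Σ(formed) = (1650 + 8D) − (1299 + 9D) = +351 − D
Setting this equal to −75 kJ gives D = 426 kJ/mol.

D(C-H) ≈ 426 kJ/mol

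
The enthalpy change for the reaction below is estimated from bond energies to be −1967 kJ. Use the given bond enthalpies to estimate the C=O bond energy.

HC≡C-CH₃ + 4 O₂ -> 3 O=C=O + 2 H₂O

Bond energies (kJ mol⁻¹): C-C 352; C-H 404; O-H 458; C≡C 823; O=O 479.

Let D be the C=O bond energy.
Σ(broken) = 1×823 + 1×352 + 4×404 + 4×479 = 4707
Σ(formed) = 6×D + 4×458 = 1832 + 6D
ΔH = Σ(broken) − Σ(formed) = (4707) − (1832 + 6D) = +2875 − 6D
Setting this equal to −1967 kJ gives 6D = 4842, so D = 807 kJ/mol.

D(C=O) ≈ 807 kJ/mol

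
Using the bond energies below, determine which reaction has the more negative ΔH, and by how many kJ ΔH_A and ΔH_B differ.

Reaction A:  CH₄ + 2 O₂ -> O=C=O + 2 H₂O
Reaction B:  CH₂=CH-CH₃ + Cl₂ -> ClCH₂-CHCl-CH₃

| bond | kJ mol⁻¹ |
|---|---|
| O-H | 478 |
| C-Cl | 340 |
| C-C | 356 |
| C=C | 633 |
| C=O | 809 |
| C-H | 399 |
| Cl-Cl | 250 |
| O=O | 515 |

Reaction A:
  Bonds broken (reactants):
    C-H: 4 × 399 = 1596
    O=O: 2 × 515 = 1030
    Σ(broken) = 2626 kJ
  Bonds formed (products):
    C=O: 2 × 809 = 1618
    O-H: 4 × 478 = 1912
    Σ(formed) = 3530 kJ
  ΔH_A = 2626 − 3530 = −904 kJ
Reaction B:
  Bonds broken (reactants):
    C-C: 1 × 356 = 356
    C-H: 6 × 399 = 2394
    C=C: 1 × 633 = 633
    Cl-Cl: 1 × 250 = 250
    Σ(broken) = 3633 kJ
  Bonds formed (products):
    C-C: 2 × 356 = 712
    C-Cl: 2 × 340 = 680
    C-H: 6 × 399 = 2394
    Σ(formed) = 3786 kJ
  ΔH_B = 3633 − 3786 = −153 kJ
ΔH_A − ΔH_B = −751 kJ, so reaction A has the more negative ΔH; |ΔH_A − ΔH_B| = 751 kJ.

Reaction A, by 751 kJ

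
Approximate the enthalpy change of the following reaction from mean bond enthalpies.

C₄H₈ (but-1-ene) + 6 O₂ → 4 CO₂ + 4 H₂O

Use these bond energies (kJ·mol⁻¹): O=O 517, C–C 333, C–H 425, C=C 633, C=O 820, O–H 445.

Bonds broken (reactants):
  C–C: 2 × 333 = 666
  C–H: 8 × 425 = 3400
  C=C: 1 × 633 = 633
  O=O: 6 × 517 = 3102
  Σ(broken) = 7801 kJ
Bonds formed (products):
  C=O: 8 × 820 = 6560
  O–H: 8 × 445 = 3560
  Σ(formed) = 10120 kJ
ΔH = Σ(broken) − Σ(formed) = 7801 − 10120 = −2319 kJ

ΔH ≈ −2319 kJ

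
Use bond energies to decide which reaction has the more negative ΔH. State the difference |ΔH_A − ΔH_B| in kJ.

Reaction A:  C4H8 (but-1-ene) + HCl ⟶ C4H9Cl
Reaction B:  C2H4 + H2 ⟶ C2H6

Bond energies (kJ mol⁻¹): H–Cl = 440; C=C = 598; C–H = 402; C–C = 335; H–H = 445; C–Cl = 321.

Reaction A:
  Bonds broken (reactants):
    C–C: 2 × 335 = 670
    C–H: 8 × 402 = 3216
    C=C: 1 × 598 = 598
    H–Cl: 1 × 440 = 440
    Σ(broken) = 4924 kJ
  Bonds formed (products):
    C–C: 3 × 335 = 1005
    C–Cl: 1 × 321 = 321
    C–H: 9 × 402 = 3618
    Σ(formed) = 4944 kJ
  ΔH_A = 4924 − 4944 = −20 kJ
Reaction B:
  Bonds broken (reactants):
    C–H: 4 × 402 = 1608
    C=C: 1 × 598 = 598
    H–H: 1 × 445 = 445
    Σ(broken) = 2651 kJ
  Bonds formed (products):
    C–C: 1 × 335 = 335
    C–H: 6 × 402 = 2412
    Σ(formed) = 2747 kJ
  ΔH_B = 2651 − 2747 = −96 kJ
ΔH_A − ΔH_B = +76 kJ, so reaction B has the more negative ΔH; |ΔH_A − ΔH_B| = 76 kJ.

Reaction B, by 76 kJ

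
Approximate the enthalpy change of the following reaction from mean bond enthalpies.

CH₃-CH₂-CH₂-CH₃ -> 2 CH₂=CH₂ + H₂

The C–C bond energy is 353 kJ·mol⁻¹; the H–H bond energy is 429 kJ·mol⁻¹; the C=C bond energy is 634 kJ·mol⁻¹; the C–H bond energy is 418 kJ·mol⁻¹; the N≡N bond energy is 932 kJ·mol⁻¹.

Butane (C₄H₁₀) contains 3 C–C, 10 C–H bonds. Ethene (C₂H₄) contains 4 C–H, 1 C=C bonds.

ΔH ≈ +198 kJ

Bonds broken (reactants):
  C–C: 3 × 353 = 1059
  C–H: 10 × 418 = 4180
  Σ(broken) = 5239 kJ
Bonds formed (products):
  C–H: 8 × 418 = 3344
  C=C: 2 × 634 = 1268
  H–H: 1 × 429 = 429
  Σ(formed) = 5041 kJ
ΔH = Σ(broken) − Σ(formed) = 5239 − 5041 = +198 kJ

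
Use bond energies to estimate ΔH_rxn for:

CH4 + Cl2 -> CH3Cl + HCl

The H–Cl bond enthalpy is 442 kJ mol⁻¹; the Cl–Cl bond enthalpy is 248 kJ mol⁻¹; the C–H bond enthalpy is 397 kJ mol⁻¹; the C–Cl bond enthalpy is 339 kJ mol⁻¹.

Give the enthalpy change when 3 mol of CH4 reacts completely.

Bonds broken (reactants):
  C–H: 4 × 397 = 1588
  Cl–Cl: 1 × 248 = 248
  Σ(broken) = 1836 kJ
Bonds formed (products):
  C–Cl: 1 × 339 = 339
  C–H: 3 × 397 = 1191
  H–Cl: 1 × 442 = 442
  Σ(formed) = 1972 kJ
ΔH = Σ(broken) − Σ(formed) = 1836 − 1972 = −136 kJ
For 3× the reaction as written: 3 × (−136) = −408 kJ

ΔH = −408 kJ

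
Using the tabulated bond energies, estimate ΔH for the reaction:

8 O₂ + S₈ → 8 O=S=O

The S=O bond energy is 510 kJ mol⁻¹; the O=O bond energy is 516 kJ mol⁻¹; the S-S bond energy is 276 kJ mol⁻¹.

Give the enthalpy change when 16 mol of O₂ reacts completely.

Bonds broken (reactants):
  O=O: 8 × 516 = 4128
  S-S: 8 × 276 = 2208
  Σ(broken) = 6336 kJ
Bonds formed (products):
  S=O: 16 × 510 = 8160
  Σ(formed) = 8160 kJ
ΔH = Σ(broken) − Σ(formed) = 6336 − 8160 = −1824 kJ
For 2× the reaction as written: 2 × (−1824) = −3648 kJ

ΔH = −3648 kJ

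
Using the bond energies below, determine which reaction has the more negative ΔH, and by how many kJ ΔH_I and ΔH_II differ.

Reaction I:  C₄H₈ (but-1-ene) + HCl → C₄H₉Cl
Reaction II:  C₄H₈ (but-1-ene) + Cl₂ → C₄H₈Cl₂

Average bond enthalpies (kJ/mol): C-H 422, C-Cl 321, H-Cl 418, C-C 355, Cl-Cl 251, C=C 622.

Reaction I:
  Bonds broken (reactants):
    C-C: 2 × 355 = 710
    C-H: 8 × 422 = 3376
    C=C: 1 × 622 = 622
    H-Cl: 1 × 418 = 418
    Σ(broken) = 5126 kJ
  Bonds formed (products):
    C-C: 3 × 355 = 1065
    C-Cl: 1 × 321 = 321
    C-H: 9 × 422 = 3798
    Σ(formed) = 5184 kJ
  ΔH_I = 5126 − 5184 = −58 kJ
Reaction II:
  Bonds broken (reactants):
    C-C: 2 × 355 = 710
    C-H: 8 × 422 = 3376
    C=C: 1 × 622 = 622
    Cl-Cl: 1 × 251 = 251
    Σ(broken) = 4959 kJ
  Bonds formed (products):
    C-C: 3 × 355 = 1065
    C-Cl: 2 × 321 = 642
    C-H: 8 × 422 = 3376
    Σ(formed) = 5083 kJ
  ΔH_II = 4959 − 5083 = −124 kJ
ΔH_I − ΔH_II = +66 kJ, so reaction II has the more negative ΔH; |ΔH_I − ΔH_II| = 66 kJ.

Reaction II, by 66 kJ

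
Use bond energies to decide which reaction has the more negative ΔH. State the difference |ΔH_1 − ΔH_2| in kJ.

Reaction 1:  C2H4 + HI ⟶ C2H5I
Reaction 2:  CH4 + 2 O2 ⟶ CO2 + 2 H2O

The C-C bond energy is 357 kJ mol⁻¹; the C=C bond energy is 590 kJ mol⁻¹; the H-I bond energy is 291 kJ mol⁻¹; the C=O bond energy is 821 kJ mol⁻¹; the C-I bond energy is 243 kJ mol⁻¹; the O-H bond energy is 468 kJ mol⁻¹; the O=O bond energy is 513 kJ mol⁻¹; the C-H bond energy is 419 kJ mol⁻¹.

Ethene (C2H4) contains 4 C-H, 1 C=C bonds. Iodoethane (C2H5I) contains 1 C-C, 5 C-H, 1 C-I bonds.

Reaction 2, by 674 kJ

Reaction 1:
  Bonds broken (reactants):
    C-H: 4 × 419 = 1676
    C=C: 1 × 590 = 590
    H-I: 1 × 291 = 291
    Σ(broken) = 2557 kJ
  Bonds formed (products):
    C-C: 1 × 357 = 357
    C-H: 5 × 419 = 2095
    C-I: 1 × 243 = 243
    Σ(formed) = 2695 kJ
  ΔH_1 = 2557 − 2695 = −138 kJ
Reaction 2:
  Bonds broken (reactants):
    C-H: 4 × 419 = 1676
    O=O: 2 × 513 = 1026
    Σ(broken) = 2702 kJ
  Bonds formed (products):
    C=O: 2 × 821 = 1642
    O-H: 4 × 468 = 1872
    Σ(formed) = 3514 kJ
  ΔH_2 = 2702 − 3514 = −812 kJ
ΔH_1 − ΔH_2 = +674 kJ, so reaction 2 has the more negative ΔH; |ΔH_1 − ΔH_2| = 674 kJ.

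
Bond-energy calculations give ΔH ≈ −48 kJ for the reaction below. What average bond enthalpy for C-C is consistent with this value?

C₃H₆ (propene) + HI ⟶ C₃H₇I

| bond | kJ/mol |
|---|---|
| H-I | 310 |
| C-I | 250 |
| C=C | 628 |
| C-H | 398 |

Let D be the C-C bond energy.
Σ(broken) = 1×D + 6×398 + 1×628 + 1×310 = 3326 + D
Σ(formed) = 2×D + 7×398 + 1×250 = 3036 + 2D
ΔH = Σ(broken) − Σ(formed) = (3326 + D) − (3036 + 2D) = +290 − D
Setting this equal to −48 kJ gives D = 338 kJ/mol.

D(C-C) ≈ 338 kJ/mol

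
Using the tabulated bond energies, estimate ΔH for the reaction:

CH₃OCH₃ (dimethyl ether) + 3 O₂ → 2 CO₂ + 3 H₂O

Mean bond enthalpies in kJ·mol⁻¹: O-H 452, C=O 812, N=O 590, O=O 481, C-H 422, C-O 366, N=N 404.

ΔH ≈ −1253 kJ

Bonds broken (reactants):
  C-H: 6 × 422 = 2532
  C-O: 2 × 366 = 732
  O=O: 3 × 481 = 1443
  Σ(broken) = 4707 kJ
Bonds formed (products):
  C=O: 4 × 812 = 3248
  O-H: 6 × 452 = 2712
  Σ(formed) = 5960 kJ
ΔH = Σ(broken) − Σ(formed) = 4707 − 5960 = −1253 kJ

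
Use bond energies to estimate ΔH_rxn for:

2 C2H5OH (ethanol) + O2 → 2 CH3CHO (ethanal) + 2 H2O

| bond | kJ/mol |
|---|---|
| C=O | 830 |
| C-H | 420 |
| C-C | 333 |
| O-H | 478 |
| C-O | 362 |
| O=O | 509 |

ΔH ≈ −543 kJ

Bonds broken (reactants):
  C-C: 2 × 333 = 666
  C-H: 10 × 420 = 4200
  C-O: 2 × 362 = 724
  O-H: 2 × 478 = 956
  O=O: 1 × 509 = 509
  Σ(broken) = 7055 kJ
Bonds formed (products):
  C-C: 2 × 333 = 666
  C-H: 8 × 420 = 3360
  C=O: 2 × 830 = 1660
  O-H: 4 × 478 = 1912
  Σ(formed) = 7598 kJ
ΔH = Σ(broken) − Σ(formed) = 7055 − 7598 = −543 kJ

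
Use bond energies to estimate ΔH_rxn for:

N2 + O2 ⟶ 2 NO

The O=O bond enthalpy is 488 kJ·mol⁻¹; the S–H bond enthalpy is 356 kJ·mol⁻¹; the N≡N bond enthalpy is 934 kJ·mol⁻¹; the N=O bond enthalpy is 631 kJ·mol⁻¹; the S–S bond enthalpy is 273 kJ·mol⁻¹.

ΔH ≈ +160 kJ

Bonds broken (reactants):
  N≡N: 1 × 934 = 934
  O=O: 1 × 488 = 488
  Σ(broken) = 1422 kJ
Bonds formed (products):
  N=O: 2 × 631 = 1262
  Σ(formed) = 1262 kJ
ΔH = Σ(broken) − Σ(formed) = 1422 − 1262 = +160 kJ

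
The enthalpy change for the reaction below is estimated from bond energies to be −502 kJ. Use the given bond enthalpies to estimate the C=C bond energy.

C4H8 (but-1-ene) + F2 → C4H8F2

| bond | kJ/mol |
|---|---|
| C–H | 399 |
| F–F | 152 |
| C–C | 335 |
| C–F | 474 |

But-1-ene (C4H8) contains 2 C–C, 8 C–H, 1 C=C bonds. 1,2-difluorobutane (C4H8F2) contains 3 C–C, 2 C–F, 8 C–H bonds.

D(C=C) ≈ 629 kJ/mol

Let D be the C=C bond energy.
Σ(broken) = 2×335 + 8×399 + 1×D + 1×152 = 4014 + D
Σ(formed) = 3×335 + 2×474 + 8×399 = 5145
ΔH = Σ(broken) − Σ(formed) = (4014 + D) − (5145) = −1131 + D
Setting this equal to −502 kJ gives D = 629 kJ/mol.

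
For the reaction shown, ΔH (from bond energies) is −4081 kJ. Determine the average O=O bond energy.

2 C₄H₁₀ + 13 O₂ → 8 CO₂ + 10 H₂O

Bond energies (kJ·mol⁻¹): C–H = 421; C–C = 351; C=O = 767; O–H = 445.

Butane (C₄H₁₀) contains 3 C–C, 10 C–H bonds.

D(O=O) ≈ 505 kJ/mol

Let D be the O=O bond energy.
Σ(broken) = 6×351 + 20×421 + 13×D = 10526 + 13D
Σ(formed) = 16×767 + 20×445 = 21172
ΔH = Σ(broken) − Σ(formed) = (10526 + 13D) − (21172) = −10646 + 13D
Setting this equal to −4081 kJ gives 13D = 6565, so D = 505 kJ/mol.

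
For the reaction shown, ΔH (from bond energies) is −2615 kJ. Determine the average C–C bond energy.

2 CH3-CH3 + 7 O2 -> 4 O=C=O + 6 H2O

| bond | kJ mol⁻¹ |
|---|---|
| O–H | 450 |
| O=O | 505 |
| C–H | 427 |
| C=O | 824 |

Let D be the C–C bond energy.
Σ(broken) = 2×D + 12×427 + 7×505 = 8659 + 2D
Σ(formed) = 8×824 + 12×450 = 11992
ΔH = Σ(broken) − Σ(formed) = (8659 + 2D) − (11992) = −3333 + 2D
Setting this equal to −2615 kJ gives 2D = 718, so D = 359 kJ/mol.

D(C–C) ≈ 359 kJ/mol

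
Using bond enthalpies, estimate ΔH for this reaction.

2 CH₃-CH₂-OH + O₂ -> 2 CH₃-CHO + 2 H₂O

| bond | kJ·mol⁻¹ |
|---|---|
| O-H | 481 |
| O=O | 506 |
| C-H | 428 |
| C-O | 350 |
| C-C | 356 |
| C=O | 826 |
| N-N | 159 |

Bonds broken (reactants):
  C-C: 2 × 356 = 712
  C-H: 10 × 428 = 4280
  C-O: 2 × 350 = 700
  O-H: 2 × 481 = 962
  O=O: 1 × 506 = 506
  Σ(broken) = 7160 kJ
Bonds formed (products):
  C-C: 2 × 356 = 712
  C-H: 8 × 428 = 3424
  C=O: 2 × 826 = 1652
  O-H: 4 × 481 = 1924
  Σ(formed) = 7712 kJ
ΔH = Σ(broken) − Σ(formed) = 7160 − 7712 = −552 kJ

ΔH ≈ −552 kJ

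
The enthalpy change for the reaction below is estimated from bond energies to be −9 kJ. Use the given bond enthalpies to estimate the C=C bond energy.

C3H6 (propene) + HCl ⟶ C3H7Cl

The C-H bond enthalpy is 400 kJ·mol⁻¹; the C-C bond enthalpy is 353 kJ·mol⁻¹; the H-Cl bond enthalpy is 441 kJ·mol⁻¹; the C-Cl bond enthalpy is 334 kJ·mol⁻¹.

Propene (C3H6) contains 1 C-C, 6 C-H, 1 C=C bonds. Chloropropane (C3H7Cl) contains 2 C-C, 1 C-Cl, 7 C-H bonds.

Let D be the C=C bond energy.
Σ(broken) = 1×353 + 6×400 + 1×D + 1×441 = 3194 + D
Σ(formed) = 2×353 + 1×334 + 7×400 = 3840
ΔH = Σ(broken) − Σ(formed) = (3194 + D) − (3840) = −646 + D
Setting this equal to −9 kJ gives D = 637 kJ/mol.

D(C=C) ≈ 637 kJ/mol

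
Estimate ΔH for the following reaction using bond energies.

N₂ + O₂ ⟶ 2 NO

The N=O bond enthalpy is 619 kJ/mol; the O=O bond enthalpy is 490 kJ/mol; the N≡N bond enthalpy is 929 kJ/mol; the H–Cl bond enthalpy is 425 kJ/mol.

Bonds broken (reactants):
  N≡N: 1 × 929 = 929
  O=O: 1 × 490 = 490
  Σ(broken) = 1419 kJ
Bonds formed (products):
  N=O: 2 × 619 = 1238
  Σ(formed) = 1238 kJ
ΔH = Σ(broken) − Σ(formed) = 1419 − 1238 = +181 kJ

ΔH ≈ +181 kJ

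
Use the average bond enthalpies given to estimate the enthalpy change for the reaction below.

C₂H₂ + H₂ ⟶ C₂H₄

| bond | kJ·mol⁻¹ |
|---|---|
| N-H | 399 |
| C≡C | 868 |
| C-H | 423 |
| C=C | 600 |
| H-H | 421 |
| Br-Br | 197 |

Bonds broken (reactants):
  C≡C: 1 × 868 = 868
  C-H: 2 × 423 = 846
  H-H: 1 × 421 = 421
  Σ(broken) = 2135 kJ
Bonds formed (products):
  C-H: 4 × 423 = 1692
  C=C: 1 × 600 = 600
  Σ(formed) = 2292 kJ
ΔH = Σ(broken) − Σ(formed) = 2135 − 2292 = −157 kJ

ΔH ≈ −157 kJ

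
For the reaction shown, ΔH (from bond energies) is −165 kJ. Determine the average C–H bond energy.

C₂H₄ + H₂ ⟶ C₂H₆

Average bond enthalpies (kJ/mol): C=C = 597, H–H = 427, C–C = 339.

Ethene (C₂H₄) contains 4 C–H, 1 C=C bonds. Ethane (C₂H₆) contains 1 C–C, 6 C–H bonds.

D(C–H) ≈ 425 kJ/mol

Let D be the C–H bond energy.
Σ(broken) = 4×D + 1×597 + 1×427 = 1024 + 4D
Σ(formed) = 1×339 + 6×D = 339 + 6D
ΔH = Σ(broken) − Σ(formed) = (1024 + 4D) − (339 + 6D) = +685 − 2D
Setting this equal to −165 kJ gives 2D = 850, so D = 425 kJ/mol.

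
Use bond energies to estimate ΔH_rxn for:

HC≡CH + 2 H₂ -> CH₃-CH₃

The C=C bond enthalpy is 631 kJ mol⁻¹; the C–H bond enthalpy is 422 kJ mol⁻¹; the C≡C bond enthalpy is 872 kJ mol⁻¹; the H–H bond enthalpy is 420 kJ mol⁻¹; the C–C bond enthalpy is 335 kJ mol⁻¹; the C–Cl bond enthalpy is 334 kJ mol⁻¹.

ΔH ≈ −311 kJ

Bonds broken (reactants):
  C≡C: 1 × 872 = 872
  C–H: 2 × 422 = 844
  H–H: 2 × 420 = 840
  Σ(broken) = 2556 kJ
Bonds formed (products):
  C–C: 1 × 335 = 335
  C–H: 6 × 422 = 2532
  Σ(formed) = 2867 kJ
ΔH = Σ(broken) − Σ(formed) = 2556 − 2867 = −311 kJ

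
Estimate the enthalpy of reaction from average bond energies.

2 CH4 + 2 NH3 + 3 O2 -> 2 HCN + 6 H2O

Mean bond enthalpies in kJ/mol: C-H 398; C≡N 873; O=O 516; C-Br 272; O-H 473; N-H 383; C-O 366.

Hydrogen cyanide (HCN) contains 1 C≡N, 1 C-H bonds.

Bonds broken (reactants):
  C-H: 8 × 398 = 3184
  N-H: 6 × 383 = 2298
  O=O: 3 × 516 = 1548
  Σ(broken) = 7030 kJ
Bonds formed (products):
  C≡N: 2 × 873 = 1746
  C-H: 2 × 398 = 796
  O-H: 12 × 473 = 5676
  Σ(formed) = 8218 kJ
ΔH = Σ(broken) − Σ(formed) = 7030 − 8218 = −1188 kJ

ΔH ≈ −1188 kJ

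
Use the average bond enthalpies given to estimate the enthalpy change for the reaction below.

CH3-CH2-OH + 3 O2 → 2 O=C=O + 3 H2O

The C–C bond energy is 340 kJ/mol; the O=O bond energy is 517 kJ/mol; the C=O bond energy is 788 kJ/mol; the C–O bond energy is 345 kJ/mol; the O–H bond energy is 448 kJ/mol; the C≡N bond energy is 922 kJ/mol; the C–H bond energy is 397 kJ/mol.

ΔH ≈ −1171 kJ

Bonds broken (reactants):
  C–C: 1 × 340 = 340
  C–H: 5 × 397 = 1985
  C–O: 1 × 345 = 345
  O–H: 1 × 448 = 448
  O=O: 3 × 517 = 1551
  Σ(broken) = 4669 kJ
Bonds formed (products):
  C=O: 4 × 788 = 3152
  O–H: 6 × 448 = 2688
  Σ(formed) = 5840 kJ
ΔH = Σ(broken) − Σ(formed) = 4669 − 5840 = −1171 kJ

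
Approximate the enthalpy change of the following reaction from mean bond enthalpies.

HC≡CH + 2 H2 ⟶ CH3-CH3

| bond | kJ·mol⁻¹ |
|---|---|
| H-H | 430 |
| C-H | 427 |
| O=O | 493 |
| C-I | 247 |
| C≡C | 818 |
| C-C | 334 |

ΔH ≈ −364 kJ

Bonds broken (reactants):
  C≡C: 1 × 818 = 818
  C-H: 2 × 427 = 854
  H-H: 2 × 430 = 860
  Σ(broken) = 2532 kJ
Bonds formed (products):
  C-C: 1 × 334 = 334
  C-H: 6 × 427 = 2562
  Σ(formed) = 2896 kJ
ΔH = Σ(broken) − Σ(formed) = 2532 − 2896 = −364 kJ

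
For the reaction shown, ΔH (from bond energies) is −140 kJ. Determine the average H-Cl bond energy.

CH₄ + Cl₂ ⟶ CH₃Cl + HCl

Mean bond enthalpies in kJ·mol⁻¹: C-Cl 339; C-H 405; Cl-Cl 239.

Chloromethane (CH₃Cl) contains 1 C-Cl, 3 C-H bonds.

D(H-Cl) ≈ 445 kJ/mol

Let D be the H-Cl bond energy.
Σ(broken) = 4×405 + 1×239 = 1859
Σ(formed) = 1×339 + 3×405 + 1×D = 1554 + D
ΔH = Σ(broken) − Σ(formed) = (1859) − (1554 + D) = +305 − D
Setting this equal to −140 kJ gives D = 445 kJ/mol.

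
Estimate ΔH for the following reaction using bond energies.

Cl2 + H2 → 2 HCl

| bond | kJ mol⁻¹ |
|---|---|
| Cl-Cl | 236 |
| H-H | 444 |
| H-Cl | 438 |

ΔH ≈ −196 kJ

Bonds broken (reactants):
  Cl-Cl: 1 × 236 = 236
  H-H: 1 × 444 = 444
  Σ(broken) = 680 kJ
Bonds formed (products):
  H-Cl: 2 × 438 = 876
  Σ(formed) = 876 kJ
ΔH = Σ(broken) − Σ(formed) = 680 − 876 = −196 kJ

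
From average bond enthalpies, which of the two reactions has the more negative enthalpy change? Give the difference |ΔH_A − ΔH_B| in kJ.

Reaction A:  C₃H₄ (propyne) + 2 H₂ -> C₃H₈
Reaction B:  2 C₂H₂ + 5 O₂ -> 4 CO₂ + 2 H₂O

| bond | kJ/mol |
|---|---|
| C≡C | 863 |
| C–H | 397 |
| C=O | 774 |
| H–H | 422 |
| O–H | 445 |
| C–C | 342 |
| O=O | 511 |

Reaction B, by 1880 kJ

Reaction A:
  Bonds broken (reactants):
    C≡C: 1 × 863 = 863
    C–C: 1 × 342 = 342
    C–H: 4 × 397 = 1588
    H–H: 2 × 422 = 844
    Σ(broken) = 3637 kJ
  Bonds formed (products):
    C–C: 2 × 342 = 684
    C–H: 8 × 397 = 3176
    Σ(formed) = 3860 kJ
  ΔH_A = 3637 − 3860 = −223 kJ
Reaction B:
  Bonds broken (reactants):
    C≡C: 2 × 863 = 1726
    C–H: 4 × 397 = 1588
    O=O: 5 × 511 = 2555
    Σ(broken) = 5869 kJ
  Bonds formed (products):
    C=O: 8 × 774 = 6192
    O–H: 4 × 445 = 1780
    Σ(formed) = 7972 kJ
  ΔH_B = 5869 − 7972 = −2103 kJ
ΔH_A − ΔH_B = +1880 kJ, so reaction B has the more negative ΔH; |ΔH_A − ΔH_B| = 1880 kJ.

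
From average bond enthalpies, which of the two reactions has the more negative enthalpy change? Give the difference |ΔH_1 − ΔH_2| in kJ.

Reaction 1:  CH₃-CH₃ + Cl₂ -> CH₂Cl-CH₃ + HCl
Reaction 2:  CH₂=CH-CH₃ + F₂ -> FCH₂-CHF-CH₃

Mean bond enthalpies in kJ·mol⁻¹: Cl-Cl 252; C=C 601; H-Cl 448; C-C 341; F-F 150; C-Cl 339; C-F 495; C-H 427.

Reaction 1:
  Bonds broken (reactants):
    C-C: 1 × 341 = 341
    C-H: 6 × 427 = 2562
    Cl-Cl: 1 × 252 = 252
    Σ(broken) = 3155 kJ
  Bonds formed (products):
    C-C: 1 × 341 = 341
    C-Cl: 1 × 339 = 339
    C-H: 5 × 427 = 2135
    H-Cl: 1 × 448 = 448
    Σ(formed) = 3263 kJ
  ΔH_1 = 3155 − 3263 = −108 kJ
Reaction 2:
  Bonds broken (reactants):
    C-C: 1 × 341 = 341
    C-H: 6 × 427 = 2562
    C=C: 1 × 601 = 601
    F-F: 1 × 150 = 150
    Σ(broken) = 3654 kJ
  Bonds formed (products):
    C-C: 2 × 341 = 682
    C-F: 2 × 495 = 990
    C-H: 6 × 427 = 2562
    Σ(formed) = 4234 kJ
  ΔH_2 = 3654 − 4234 = −580 kJ
ΔH_1 − ΔH_2 = +472 kJ, so reaction 2 has the more negative ΔH; |ΔH_1 − ΔH_2| = 472 kJ.

Reaction 2, by 472 kJ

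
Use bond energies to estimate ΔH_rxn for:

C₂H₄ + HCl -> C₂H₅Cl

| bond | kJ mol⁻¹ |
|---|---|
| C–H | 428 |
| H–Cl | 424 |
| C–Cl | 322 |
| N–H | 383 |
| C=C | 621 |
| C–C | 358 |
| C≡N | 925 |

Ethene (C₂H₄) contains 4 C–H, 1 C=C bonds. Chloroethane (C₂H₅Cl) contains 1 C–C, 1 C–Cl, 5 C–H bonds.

ΔH ≈ −63 kJ

Bonds broken (reactants):
  C–H: 4 × 428 = 1712
  C=C: 1 × 621 = 621
  H–Cl: 1 × 424 = 424
  Σ(broken) = 2757 kJ
Bonds formed (products):
  C–C: 1 × 358 = 358
  C–Cl: 1 × 322 = 322
  C–H: 5 × 428 = 2140
  Σ(formed) = 2820 kJ
ΔH = Σ(broken) − Σ(formed) = 2757 − 2820 = −63 kJ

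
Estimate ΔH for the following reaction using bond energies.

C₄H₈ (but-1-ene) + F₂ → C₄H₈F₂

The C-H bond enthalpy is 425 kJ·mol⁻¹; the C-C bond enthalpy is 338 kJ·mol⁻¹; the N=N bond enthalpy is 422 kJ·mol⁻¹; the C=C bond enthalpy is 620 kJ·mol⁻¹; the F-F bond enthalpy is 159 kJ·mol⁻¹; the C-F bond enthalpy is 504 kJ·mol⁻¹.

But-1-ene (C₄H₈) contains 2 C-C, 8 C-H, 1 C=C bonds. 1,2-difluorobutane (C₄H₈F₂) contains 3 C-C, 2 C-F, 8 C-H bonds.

Bonds broken (reactants):
  C-C: 2 × 338 = 676
  C-H: 8 × 425 = 3400
  C=C: 1 × 620 = 620
  F-F: 1 × 159 = 159
  Σ(broken) = 4855 kJ
Bonds formed (products):
  C-C: 3 × 338 = 1014
  C-F: 2 × 504 = 1008
  C-H: 8 × 425 = 3400
  Σ(formed) = 5422 kJ
ΔH = Σ(broken) − Σ(formed) = 4855 − 5422 = −567 kJ

ΔH ≈ −567 kJ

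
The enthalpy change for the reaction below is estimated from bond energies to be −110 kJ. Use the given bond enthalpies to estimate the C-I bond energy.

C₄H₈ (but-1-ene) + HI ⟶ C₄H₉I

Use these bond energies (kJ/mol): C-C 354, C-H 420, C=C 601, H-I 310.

Let D be the C-I bond energy.
Σ(broken) = 2×354 + 8×420 + 1×601 + 1×310 = 4979
Σ(formed) = 3×354 + 9×420 + 1×D = 4842 + D
ΔH = Σ(broken) − Σ(formed) = (4979) − (4842 + D) = +137 − D
Setting this equal to −110 kJ gives D = 247 kJ/mol.

D(C-I) ≈ 247 kJ/mol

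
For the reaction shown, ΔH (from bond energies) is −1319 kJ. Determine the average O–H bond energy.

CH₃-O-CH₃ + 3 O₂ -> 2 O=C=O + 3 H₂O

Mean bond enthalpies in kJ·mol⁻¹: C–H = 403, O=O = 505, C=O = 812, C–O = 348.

Let D be the O–H bond energy.
Σ(broken) = 6×403 + 2×348 + 3×505 = 4629
Σ(formed) = 4×812 + 6×D = 3248 + 6D
ΔH = Σ(broken) − Σ(formed) = (4629) − (3248 + 6D) = +1381 − 6D
Setting this equal to −1319 kJ gives 6D = 2700, so D = 450 kJ/mol.

D(O–H) ≈ 450 kJ/mol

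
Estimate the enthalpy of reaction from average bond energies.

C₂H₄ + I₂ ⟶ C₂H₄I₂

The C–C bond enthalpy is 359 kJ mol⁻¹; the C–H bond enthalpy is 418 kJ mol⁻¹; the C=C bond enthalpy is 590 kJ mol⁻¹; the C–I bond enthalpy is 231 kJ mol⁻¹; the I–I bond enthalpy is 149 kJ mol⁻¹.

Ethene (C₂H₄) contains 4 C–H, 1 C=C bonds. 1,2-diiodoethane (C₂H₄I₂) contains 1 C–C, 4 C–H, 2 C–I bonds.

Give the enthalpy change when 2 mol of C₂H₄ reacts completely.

ΔH = −164 kJ

Bonds broken (reactants):
  C–H: 4 × 418 = 1672
  C=C: 1 × 590 = 590
  I–I: 1 × 149 = 149
  Σ(broken) = 2411 kJ
Bonds formed (products):
  C–C: 1 × 359 = 359
  C–H: 4 × 418 = 1672
  C–I: 2 × 231 = 462
  Σ(formed) = 2493 kJ
ΔH = Σ(broken) − Σ(formed) = 2411 − 2493 = −82 kJ
For 2× the reaction as written: 2 × (−82) = −164 kJ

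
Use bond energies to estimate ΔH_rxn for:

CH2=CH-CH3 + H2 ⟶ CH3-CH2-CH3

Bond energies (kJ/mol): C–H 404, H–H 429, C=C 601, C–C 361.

Bonds broken (reactants):
  C–C: 1 × 361 = 361
  C–H: 6 × 404 = 2424
  C=C: 1 × 601 = 601
  H–H: 1 × 429 = 429
  Σ(broken) = 3815 kJ
Bonds formed (products):
  C–C: 2 × 361 = 722
  C–H: 8 × 404 = 3232
  Σ(formed) = 3954 kJ
ΔH = Σ(broken) − Σ(formed) = 3815 − 3954 = −139 kJ

ΔH ≈ −139 kJ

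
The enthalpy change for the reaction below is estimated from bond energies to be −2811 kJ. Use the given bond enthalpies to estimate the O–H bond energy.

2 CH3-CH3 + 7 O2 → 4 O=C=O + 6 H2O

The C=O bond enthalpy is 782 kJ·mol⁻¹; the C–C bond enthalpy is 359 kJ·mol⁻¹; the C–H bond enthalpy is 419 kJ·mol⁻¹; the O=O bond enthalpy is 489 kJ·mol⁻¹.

D(O–H) ≈ 477 kJ/mol

Let D be the O–H bond energy.
Σ(broken) = 2×359 + 12×419 + 7×489 = 9169
Σ(formed) = 8×782 + 12×D = 6256 + 12D
ΔH = Σ(broken) − Σ(formed) = (9169) − (6256 + 12D) = +2913 − 12D
Setting this equal to −2811 kJ gives 12D = 5724, so D = 477 kJ/mol.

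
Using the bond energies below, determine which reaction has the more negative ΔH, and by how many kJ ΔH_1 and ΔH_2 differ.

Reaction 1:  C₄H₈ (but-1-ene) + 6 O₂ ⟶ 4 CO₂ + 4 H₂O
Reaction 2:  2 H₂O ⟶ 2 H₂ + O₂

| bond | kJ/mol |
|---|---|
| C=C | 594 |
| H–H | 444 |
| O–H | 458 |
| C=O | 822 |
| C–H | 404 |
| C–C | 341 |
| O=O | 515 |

Reaction 1:
  Bonds broken (reactants):
    C–C: 2 × 341 = 682
    C–H: 8 × 404 = 3232
    C=C: 1 × 594 = 594
    O=O: 6 × 515 = 3090
    Σ(broken) = 7598 kJ
  Bonds formed (products):
    C=O: 8 × 822 = 6576
    O–H: 8 × 458 = 3664
    Σ(formed) = 10240 kJ
  ΔH_1 = 7598 − 10240 = −2642 kJ
Reaction 2:
  Bonds broken (reactants):
    O–H: 4 × 458 = 1832
    Σ(broken) = 1832 kJ
  Bonds formed (products):
    H–H: 2 × 444 = 888
    O=O: 1 × 515 = 515
    Σ(formed) = 1403 kJ
  ΔH_2 = 1832 − 1403 = +429 kJ
ΔH_1 − ΔH_2 = −3071 kJ, so reaction 1 has the more negative ΔH; |ΔH_1 − ΔH_2| = 3071 kJ.

Reaction 1, by 3071 kJ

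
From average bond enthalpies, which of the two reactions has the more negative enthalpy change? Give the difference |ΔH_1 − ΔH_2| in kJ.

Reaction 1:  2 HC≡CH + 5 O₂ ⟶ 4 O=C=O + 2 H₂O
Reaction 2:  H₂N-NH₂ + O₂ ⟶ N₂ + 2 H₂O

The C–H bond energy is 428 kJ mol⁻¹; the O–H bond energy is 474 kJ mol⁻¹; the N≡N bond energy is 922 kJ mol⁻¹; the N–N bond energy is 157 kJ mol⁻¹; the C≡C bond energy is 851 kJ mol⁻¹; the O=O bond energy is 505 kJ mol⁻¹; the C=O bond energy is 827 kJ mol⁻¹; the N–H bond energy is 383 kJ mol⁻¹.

Reaction 1:
  Bonds broken (reactants):
    C≡C: 2 × 851 = 1702
    C–H: 4 × 428 = 1712
    O=O: 5 × 505 = 2525
    Σ(broken) = 5939 kJ
  Bonds formed (products):
    C=O: 8 × 827 = 6616
    O–H: 4 × 474 = 1896
    Σ(formed) = 8512 kJ
  ΔH_1 = 5939 − 8512 = −2573 kJ
Reaction 2:
  Bonds broken (reactants):
    N–H: 4 × 383 = 1532
    N–N: 1 × 157 = 157
    O=O: 1 × 505 = 505
    Σ(broken) = 2194 kJ
  Bonds formed (products):
    N≡N: 1 × 922 = 922
    O–H: 4 × 474 = 1896
    Σ(formed) = 2818 kJ
  ΔH_2 = 2194 − 2818 = −624 kJ
ΔH_1 − ΔH_2 = −1949 kJ, so reaction 1 has the more negative ΔH; |ΔH_1 − ΔH_2| = 1949 kJ.

Reaction 1, by 1949 kJ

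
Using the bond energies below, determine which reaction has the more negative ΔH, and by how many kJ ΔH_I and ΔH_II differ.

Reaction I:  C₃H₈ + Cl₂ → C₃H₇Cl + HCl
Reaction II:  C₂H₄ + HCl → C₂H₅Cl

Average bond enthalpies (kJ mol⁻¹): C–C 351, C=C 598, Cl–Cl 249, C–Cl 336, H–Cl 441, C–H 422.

Reaction I:
  Bonds broken (reactants):
    C–C: 2 × 351 = 702
    C–H: 8 × 422 = 3376
    Cl–Cl: 1 × 249 = 249
    Σ(broken) = 4327 kJ
  Bonds formed (products):
    C–C: 2 × 351 = 702
    C–Cl: 1 × 336 = 336
    C–H: 7 × 422 = 2954
    H–Cl: 1 × 441 = 441
    Σ(formed) = 4433 kJ
  ΔH_I = 4327 − 4433 = −106 kJ
Reaction II:
  Bonds broken (reactants):
    C–H: 4 × 422 = 1688
    C=C: 1 × 598 = 598
    H–Cl: 1 × 441 = 441
    Σ(broken) = 2727 kJ
  Bonds formed (products):
    C–C: 1 × 351 = 351
    C–Cl: 1 × 336 = 336
    C–H: 5 × 422 = 2110
    Σ(formed) = 2797 kJ
  ΔH_II = 2727 − 2797 = −70 kJ
ΔH_I − ΔH_II = −36 kJ, so reaction I has the more negative ΔH; |ΔH_I − ΔH_II| = 36 kJ.

Reaction I, by 36 kJ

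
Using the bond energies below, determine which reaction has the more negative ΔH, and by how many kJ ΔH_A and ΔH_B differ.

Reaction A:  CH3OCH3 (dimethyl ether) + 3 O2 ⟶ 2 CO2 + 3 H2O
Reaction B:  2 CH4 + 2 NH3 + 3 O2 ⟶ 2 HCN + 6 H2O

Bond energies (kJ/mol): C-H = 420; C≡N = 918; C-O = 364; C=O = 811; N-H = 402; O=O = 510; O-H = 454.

Reaction A, by 368 kJ

Reaction A:
  Bonds broken (reactants):
    C-H: 6 × 420 = 2520
    C-O: 2 × 364 = 728
    O=O: 3 × 510 = 1530
    Σ(broken) = 4778 kJ
  Bonds formed (products):
    C=O: 4 × 811 = 3244
    O-H: 6 × 454 = 2724
    Σ(formed) = 5968 kJ
  ΔH_A = 4778 − 5968 = −1190 kJ
Reaction B:
  Bonds broken (reactants):
    C-H: 8 × 420 = 3360
    N-H: 6 × 402 = 2412
    O=O: 3 × 510 = 1530
    Σ(broken) = 7302 kJ
  Bonds formed (products):
    C≡N: 2 × 918 = 1836
    C-H: 2 × 420 = 840
    O-H: 12 × 454 = 5448
    Σ(formed) = 8124 kJ
  ΔH_B = 7302 − 8124 = −822 kJ
ΔH_A − ΔH_B = −368 kJ, so reaction A has the more negative ΔH; |ΔH_A − ΔH_B| = 368 kJ.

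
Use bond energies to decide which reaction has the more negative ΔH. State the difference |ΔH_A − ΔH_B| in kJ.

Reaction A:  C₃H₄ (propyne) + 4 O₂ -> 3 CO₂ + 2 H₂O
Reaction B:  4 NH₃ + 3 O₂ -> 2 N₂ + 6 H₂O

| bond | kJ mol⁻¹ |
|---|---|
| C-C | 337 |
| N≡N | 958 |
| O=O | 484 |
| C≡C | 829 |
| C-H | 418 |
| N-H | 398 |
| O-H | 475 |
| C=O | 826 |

Reaction A, by 694 kJ

Reaction A:
  Bonds broken (reactants):
    C≡C: 1 × 829 = 829
    C-C: 1 × 337 = 337
    C-H: 4 × 418 = 1672
    O=O: 4 × 484 = 1936
    Σ(broken) = 4774 kJ
  Bonds formed (products):
    C=O: 6 × 826 = 4956
    O-H: 4 × 475 = 1900
    Σ(formed) = 6856 kJ
  ΔH_A = 4774 − 6856 = −2082 kJ
Reaction B:
  Bonds broken (reactants):
    N-H: 12 × 398 = 4776
    O=O: 3 × 484 = 1452
    Σ(broken) = 6228 kJ
  Bonds formed (products):
    N≡N: 2 × 958 = 1916
    O-H: 12 × 475 = 5700
    Σ(formed) = 7616 kJ
  ΔH_B = 6228 − 7616 = −1388 kJ
ΔH_A − ΔH_B = −694 kJ, so reaction A has the more negative ΔH; |ΔH_A − ΔH_B| = 694 kJ.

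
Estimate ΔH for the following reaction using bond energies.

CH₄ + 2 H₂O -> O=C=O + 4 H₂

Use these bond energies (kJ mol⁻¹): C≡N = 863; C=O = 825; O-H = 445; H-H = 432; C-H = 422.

Bonds broken (reactants):
  C-H: 4 × 422 = 1688
  O-H: 4 × 445 = 1780
  Σ(broken) = 3468 kJ
Bonds formed (products):
  C=O: 2 × 825 = 1650
  H-H: 4 × 432 = 1728
  Σ(formed) = 3378 kJ
ΔH = Σ(broken) − Σ(formed) = 3468 − 3378 = +90 kJ

ΔH ≈ +90 kJ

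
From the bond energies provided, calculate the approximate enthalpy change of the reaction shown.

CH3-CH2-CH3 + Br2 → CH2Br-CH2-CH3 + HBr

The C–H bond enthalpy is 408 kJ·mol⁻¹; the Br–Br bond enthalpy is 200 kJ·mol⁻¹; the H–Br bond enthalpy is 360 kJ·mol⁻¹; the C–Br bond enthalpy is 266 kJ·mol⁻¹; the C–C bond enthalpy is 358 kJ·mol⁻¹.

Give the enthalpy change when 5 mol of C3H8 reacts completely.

Bonds broken (reactants):
  Br–Br: 1 × 200 = 200
  C–C: 2 × 358 = 716
  C–H: 8 × 408 = 3264
  Σ(broken) = 4180 kJ
Bonds formed (products):
  C–Br: 1 × 266 = 266
  C–C: 2 × 358 = 716
  C–H: 7 × 408 = 2856
  H–Br: 1 × 360 = 360
  Σ(formed) = 4198 kJ
ΔH = Σ(broken) − Σ(formed) = 4180 − 4198 = −18 kJ
For 5× the reaction as written: 5 × (−18) = −90 kJ

ΔH = −90 kJ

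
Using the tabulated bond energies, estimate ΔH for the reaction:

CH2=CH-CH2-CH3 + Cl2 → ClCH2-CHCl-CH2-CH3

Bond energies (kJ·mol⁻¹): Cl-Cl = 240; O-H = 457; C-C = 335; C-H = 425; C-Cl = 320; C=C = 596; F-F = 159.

Bonds broken (reactants):
  C-C: 2 × 335 = 670
  C-H: 8 × 425 = 3400
  C=C: 1 × 596 = 596
  Cl-Cl: 1 × 240 = 240
  Σ(broken) = 4906 kJ
Bonds formed (products):
  C-C: 3 × 335 = 1005
  C-Cl: 2 × 320 = 640
  C-H: 8 × 425 = 3400
  Σ(formed) = 5045 kJ
ΔH = Σ(broken) − Σ(formed) = 4906 − 5045 = −139 kJ

ΔH ≈ −139 kJ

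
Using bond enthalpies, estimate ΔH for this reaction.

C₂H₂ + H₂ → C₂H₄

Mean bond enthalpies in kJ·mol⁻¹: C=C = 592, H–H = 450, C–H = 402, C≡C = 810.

Bonds broken (reactants):
  C≡C: 1 × 810 = 810
  C–H: 2 × 402 = 804
  H–H: 1 × 450 = 450
  Σ(broken) = 2064 kJ
Bonds formed (products):
  C–H: 4 × 402 = 1608
  C=C: 1 × 592 = 592
  Σ(formed) = 2200 kJ
ΔH = Σ(broken) − Σ(formed) = 2064 − 2200 = −136 kJ

ΔH ≈ −136 kJ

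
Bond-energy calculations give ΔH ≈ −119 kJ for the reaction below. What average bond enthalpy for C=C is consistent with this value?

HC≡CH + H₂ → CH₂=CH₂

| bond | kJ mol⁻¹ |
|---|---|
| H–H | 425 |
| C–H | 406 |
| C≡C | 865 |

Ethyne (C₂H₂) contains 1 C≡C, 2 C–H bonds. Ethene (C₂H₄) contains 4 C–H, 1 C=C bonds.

D(C=C) ≈ 597 kJ/mol

Let D be the C=C bond energy.
Σ(broken) = 1×865 + 2×406 + 1×425 = 2102
Σ(formed) = 4×406 + 1×D = 1624 + D
ΔH = Σ(broken) − Σ(formed) = (2102) − (1624 + D) = +478 − D
Setting this equal to −119 kJ gives D = 597 kJ/mol.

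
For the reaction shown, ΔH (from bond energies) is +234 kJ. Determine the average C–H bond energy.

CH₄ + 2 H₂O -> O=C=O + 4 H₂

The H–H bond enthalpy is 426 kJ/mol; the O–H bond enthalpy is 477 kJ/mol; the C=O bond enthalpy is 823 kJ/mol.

Let D be the C–H bond energy.
Σ(broken) = 4×D + 4×477 = 1908 + 4D
Σ(formed) = 2×823 + 4×426 = 3350
ΔH = Σ(broken) − Σ(formed) = (1908 + 4D) − (3350) = −1442 + 4D
Setting this equal to +234 kJ gives 4D = 1676, so D = 419 kJ/mol.

D(C–H) ≈ 419 kJ/mol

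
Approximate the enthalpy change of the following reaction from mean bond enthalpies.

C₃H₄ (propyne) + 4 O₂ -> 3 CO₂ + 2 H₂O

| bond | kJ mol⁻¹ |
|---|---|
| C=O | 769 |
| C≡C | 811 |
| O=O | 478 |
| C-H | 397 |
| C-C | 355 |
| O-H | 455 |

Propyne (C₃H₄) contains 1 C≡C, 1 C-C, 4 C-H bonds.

ΔH ≈ −1768 kJ

Bonds broken (reactants):
  C≡C: 1 × 811 = 811
  C-C: 1 × 355 = 355
  C-H: 4 × 397 = 1588
  O=O: 4 × 478 = 1912
  Σ(broken) = 4666 kJ
Bonds formed (products):
  C=O: 6 × 769 = 4614
  O-H: 4 × 455 = 1820
  Σ(formed) = 6434 kJ
ΔH = Σ(broken) − Σ(formed) = 4666 − 6434 = −1768 kJ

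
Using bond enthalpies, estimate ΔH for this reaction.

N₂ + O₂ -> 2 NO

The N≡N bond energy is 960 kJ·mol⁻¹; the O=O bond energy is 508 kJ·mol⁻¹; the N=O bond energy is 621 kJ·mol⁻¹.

Bonds broken (reactants):
  N≡N: 1 × 960 = 960
  O=O: 1 × 508 = 508
  Σ(broken) = 1468 kJ
Bonds formed (products):
  N=O: 2 × 621 = 1242
  Σ(formed) = 1242 kJ
ΔH = Σ(broken) − Σ(formed) = 1468 − 1242 = +226 kJ

ΔH ≈ +226 kJ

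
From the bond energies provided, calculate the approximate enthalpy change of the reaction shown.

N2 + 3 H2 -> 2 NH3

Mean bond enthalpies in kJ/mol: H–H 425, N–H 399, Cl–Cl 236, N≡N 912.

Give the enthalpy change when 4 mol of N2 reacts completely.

Bonds broken (reactants):
  H–H: 3 × 425 = 1275
  N≡N: 1 × 912 = 912
  Σ(broken) = 2187 kJ
Bonds formed (products):
  N–H: 6 × 399 = 2394
  Σ(formed) = 2394 kJ
ΔH = Σ(broken) − Σ(formed) = 2187 − 2394 = −207 kJ
For 4× the reaction as written: 4 × (−207) = −828 kJ

ΔH = −828 kJ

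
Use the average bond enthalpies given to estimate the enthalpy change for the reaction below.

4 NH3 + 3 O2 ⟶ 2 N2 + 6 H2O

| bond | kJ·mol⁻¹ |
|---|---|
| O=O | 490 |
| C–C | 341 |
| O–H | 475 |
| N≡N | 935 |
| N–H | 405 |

ΔH ≈ −1240 kJ

Bonds broken (reactants):
  N–H: 12 × 405 = 4860
  O=O: 3 × 490 = 1470
  Σ(broken) = 6330 kJ
Bonds formed (products):
  N≡N: 2 × 935 = 1870
  O–H: 12 × 475 = 5700
  Σ(formed) = 7570 kJ
ΔH = Σ(broken) − Σ(formed) = 6330 − 7570 = −1240 kJ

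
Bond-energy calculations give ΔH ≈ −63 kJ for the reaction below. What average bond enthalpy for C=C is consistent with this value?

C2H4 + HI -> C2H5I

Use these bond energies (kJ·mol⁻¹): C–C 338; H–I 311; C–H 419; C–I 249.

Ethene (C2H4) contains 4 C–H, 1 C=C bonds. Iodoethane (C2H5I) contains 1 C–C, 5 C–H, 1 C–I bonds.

Let D be the C=C bond energy.
Σ(broken) = 4×419 + 1×D + 1×311 = 1987 + D
Σ(formed) = 1×338 + 5×419 + 1×249 = 2682
ΔH = Σ(broken) − Σ(formed) = (1987 + D) − (2682) = −695 + D
Setting this equal to −63 kJ gives D = 632 kJ/mol.

D(C=C) ≈ 632 kJ/mol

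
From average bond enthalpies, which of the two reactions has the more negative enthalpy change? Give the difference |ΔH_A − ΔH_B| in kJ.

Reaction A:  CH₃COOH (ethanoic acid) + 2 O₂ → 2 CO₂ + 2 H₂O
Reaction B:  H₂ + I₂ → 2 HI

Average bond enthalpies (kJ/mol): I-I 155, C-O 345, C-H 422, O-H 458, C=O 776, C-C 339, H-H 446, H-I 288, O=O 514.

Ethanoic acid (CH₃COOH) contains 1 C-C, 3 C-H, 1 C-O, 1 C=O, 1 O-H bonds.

Reaction A, by 749 kJ

Reaction A:
  Bonds broken (reactants):
    C-C: 1 × 339 = 339
    C-H: 3 × 422 = 1266
    C-O: 1 × 345 = 345
    C=O: 1 × 776 = 776
    O-H: 1 × 458 = 458
    O=O: 2 × 514 = 1028
    Σ(broken) = 4212 kJ
  Bonds formed (products):
    C=O: 4 × 776 = 3104
    O-H: 4 × 458 = 1832
    Σ(formed) = 4936 kJ
  ΔH_A = 4212 − 4936 = −724 kJ
Reaction B:
  Bonds broken (reactants):
    H-H: 1 × 446 = 446
    I-I: 1 × 155 = 155
    Σ(broken) = 601 kJ
  Bonds formed (products):
    H-I: 2 × 288 = 576
    Σ(formed) = 576 kJ
  ΔH_B = 601 − 576 = +25 kJ
ΔH_A − ΔH_B = −749 kJ, so reaction A has the more negative ΔH; |ΔH_A − ΔH_B| = 749 kJ.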